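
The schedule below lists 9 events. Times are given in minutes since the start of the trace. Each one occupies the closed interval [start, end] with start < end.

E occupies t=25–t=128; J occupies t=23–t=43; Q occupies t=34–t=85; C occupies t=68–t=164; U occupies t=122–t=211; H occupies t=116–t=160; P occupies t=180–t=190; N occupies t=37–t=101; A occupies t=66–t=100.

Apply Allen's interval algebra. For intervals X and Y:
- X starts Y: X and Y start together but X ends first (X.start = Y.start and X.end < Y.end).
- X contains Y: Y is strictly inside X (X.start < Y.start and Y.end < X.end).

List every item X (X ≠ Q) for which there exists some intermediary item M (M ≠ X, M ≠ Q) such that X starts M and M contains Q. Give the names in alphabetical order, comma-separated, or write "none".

none

Target Q = [t=34, t=85].
Intermediaries M with M contains Q: E.
Via E — items with X starts E: none.
Union: none.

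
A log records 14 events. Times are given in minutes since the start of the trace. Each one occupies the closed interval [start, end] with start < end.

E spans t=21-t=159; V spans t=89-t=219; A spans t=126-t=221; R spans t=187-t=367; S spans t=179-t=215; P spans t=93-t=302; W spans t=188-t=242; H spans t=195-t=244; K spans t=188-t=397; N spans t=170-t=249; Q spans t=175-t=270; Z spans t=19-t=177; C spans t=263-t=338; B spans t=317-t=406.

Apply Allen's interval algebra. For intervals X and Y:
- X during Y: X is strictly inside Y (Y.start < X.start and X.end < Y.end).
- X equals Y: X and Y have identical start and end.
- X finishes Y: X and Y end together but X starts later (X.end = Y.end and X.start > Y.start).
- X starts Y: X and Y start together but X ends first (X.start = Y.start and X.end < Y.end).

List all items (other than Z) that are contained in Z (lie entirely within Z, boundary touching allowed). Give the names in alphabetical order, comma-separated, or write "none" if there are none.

Target Z = [t=19, t=177].
A [t=126, t=221] → overlapped-by → no.
B [t=317, t=406] → after → no.
C [t=263, t=338] → after → no.
E [t=21, t=159] → during → yes.
H [t=195, t=244] → after → no.
K [t=188, t=397] → after → no.
N [t=170, t=249] → overlapped-by → no.
P [t=93, t=302] → overlapped-by → no.
Q [t=175, t=270] → overlapped-by → no.
R [t=187, t=367] → after → no.
S [t=179, t=215] → after → no.
V [t=89, t=219] → overlapped-by → no.
W [t=188, t=242] → after → no.
Result: E.

E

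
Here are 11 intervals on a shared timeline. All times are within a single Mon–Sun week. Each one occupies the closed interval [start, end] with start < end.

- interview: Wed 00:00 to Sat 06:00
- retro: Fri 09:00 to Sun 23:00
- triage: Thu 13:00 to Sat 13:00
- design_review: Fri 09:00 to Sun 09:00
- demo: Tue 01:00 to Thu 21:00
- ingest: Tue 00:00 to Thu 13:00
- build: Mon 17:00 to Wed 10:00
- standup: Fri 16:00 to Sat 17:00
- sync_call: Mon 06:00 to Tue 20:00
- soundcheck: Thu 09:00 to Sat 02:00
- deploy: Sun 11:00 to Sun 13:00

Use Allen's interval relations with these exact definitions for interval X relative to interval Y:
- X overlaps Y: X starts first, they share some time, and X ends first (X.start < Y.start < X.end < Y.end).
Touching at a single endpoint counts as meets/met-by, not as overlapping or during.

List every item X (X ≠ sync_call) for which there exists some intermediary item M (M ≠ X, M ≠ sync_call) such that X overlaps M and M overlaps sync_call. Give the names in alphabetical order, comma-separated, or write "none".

none

Target sync_call = [Mon 06:00, Tue 20:00].
Intermediaries M with M overlaps sync_call: none.
Union: none.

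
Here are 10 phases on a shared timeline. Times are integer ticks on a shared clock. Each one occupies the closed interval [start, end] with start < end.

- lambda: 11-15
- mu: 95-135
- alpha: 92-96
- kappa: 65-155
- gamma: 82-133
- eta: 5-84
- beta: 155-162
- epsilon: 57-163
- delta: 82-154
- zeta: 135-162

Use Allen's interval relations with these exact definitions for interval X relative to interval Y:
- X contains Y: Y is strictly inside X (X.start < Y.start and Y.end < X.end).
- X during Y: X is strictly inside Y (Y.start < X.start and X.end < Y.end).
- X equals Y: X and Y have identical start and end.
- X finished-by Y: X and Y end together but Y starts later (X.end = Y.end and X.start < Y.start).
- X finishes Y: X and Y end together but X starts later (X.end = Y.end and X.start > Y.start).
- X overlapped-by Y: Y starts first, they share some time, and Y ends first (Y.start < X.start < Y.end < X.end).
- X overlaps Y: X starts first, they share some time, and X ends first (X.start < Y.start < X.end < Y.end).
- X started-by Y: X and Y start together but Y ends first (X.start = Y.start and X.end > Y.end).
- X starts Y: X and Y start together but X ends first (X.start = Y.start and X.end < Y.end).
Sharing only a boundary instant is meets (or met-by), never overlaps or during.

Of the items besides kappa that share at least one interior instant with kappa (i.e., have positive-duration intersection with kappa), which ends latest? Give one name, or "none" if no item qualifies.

epsilon

Target kappa = [65, 155].
alpha [92, 96] → during → candidate.
beta [155, 162] → met-by → excluded.
delta [82, 154] → during → candidate.
epsilon [57, 163] → contains → candidate.
eta [5, 84] → overlaps → candidate.
gamma [82, 133] → during → candidate.
lambda [11, 15] → before → excluded.
mu [95, 135] → during → candidate.
zeta [135, 162] → overlapped-by → candidate.
Among candidates, latest end is 163 → epsilon.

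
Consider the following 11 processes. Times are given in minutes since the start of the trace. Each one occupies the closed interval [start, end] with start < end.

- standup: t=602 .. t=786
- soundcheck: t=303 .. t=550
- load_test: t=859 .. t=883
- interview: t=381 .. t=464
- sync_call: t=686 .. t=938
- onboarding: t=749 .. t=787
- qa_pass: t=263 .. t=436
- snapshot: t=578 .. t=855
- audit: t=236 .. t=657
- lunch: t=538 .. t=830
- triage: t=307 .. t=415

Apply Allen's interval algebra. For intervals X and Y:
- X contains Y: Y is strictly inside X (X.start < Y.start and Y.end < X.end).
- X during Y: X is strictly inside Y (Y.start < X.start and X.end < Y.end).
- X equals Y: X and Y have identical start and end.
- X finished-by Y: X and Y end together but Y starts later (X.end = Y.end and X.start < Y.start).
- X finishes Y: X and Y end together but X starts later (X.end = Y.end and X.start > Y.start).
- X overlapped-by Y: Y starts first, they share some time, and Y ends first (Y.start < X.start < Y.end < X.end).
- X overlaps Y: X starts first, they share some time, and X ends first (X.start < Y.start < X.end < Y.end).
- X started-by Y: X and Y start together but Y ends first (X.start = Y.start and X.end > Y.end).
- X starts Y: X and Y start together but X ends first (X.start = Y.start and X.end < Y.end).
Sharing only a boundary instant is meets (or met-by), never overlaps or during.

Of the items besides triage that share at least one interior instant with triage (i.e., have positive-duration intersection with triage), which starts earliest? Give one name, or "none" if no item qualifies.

audit

Target triage = [t=307, t=415].
audit [t=236, t=657] → contains → candidate.
interview [t=381, t=464] → overlapped-by → candidate.
load_test [t=859, t=883] → after → excluded.
lunch [t=538, t=830] → after → excluded.
onboarding [t=749, t=787] → after → excluded.
qa_pass [t=263, t=436] → contains → candidate.
snapshot [t=578, t=855] → after → excluded.
soundcheck [t=303, t=550] → contains → candidate.
standup [t=602, t=786] → after → excluded.
sync_call [t=686, t=938] → after → excluded.
Among candidates, earliest start is t=236 → audit.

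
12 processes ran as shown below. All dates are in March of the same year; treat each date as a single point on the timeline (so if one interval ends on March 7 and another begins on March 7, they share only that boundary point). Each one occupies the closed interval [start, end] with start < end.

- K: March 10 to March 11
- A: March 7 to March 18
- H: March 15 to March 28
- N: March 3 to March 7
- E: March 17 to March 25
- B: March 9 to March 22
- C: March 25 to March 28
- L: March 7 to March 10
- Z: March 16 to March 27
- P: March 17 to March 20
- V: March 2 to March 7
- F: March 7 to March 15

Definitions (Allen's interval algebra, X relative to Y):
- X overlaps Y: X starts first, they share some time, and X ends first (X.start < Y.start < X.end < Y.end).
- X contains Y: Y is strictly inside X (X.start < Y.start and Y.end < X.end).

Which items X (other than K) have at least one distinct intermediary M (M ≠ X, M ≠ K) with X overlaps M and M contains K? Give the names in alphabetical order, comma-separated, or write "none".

Target K = [March 10, March 11].
Intermediaries M with M contains K: A, B, F.
Via A — items with X overlaps A: none.
Via B — items with X overlaps B: A, F, L.
Via F — items with X overlaps F: none.
Union: A, F, L.

A, F, L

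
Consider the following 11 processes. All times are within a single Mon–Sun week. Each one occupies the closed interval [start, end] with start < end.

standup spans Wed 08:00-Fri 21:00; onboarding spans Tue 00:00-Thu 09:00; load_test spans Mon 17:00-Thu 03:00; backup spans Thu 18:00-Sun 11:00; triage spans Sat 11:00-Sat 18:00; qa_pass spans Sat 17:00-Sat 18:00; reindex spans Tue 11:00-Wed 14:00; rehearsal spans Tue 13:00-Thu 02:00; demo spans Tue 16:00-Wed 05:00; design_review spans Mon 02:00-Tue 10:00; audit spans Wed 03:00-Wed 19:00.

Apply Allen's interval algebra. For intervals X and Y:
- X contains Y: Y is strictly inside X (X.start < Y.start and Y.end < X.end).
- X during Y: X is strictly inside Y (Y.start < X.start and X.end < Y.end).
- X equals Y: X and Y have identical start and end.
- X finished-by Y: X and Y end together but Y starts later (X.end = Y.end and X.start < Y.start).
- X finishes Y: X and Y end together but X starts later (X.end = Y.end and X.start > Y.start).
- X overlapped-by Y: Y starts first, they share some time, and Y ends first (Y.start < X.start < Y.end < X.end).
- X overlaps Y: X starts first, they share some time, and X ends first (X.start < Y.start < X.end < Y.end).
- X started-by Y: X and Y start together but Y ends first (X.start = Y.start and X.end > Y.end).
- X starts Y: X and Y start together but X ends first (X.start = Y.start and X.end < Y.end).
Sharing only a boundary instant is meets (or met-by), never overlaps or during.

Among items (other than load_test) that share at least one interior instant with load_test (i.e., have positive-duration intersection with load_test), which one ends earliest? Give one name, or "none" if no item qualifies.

design_review

Target load_test = [Mon 17:00, Thu 03:00].
audit [Wed 03:00, Wed 19:00] → during → candidate.
backup [Thu 18:00, Sun 11:00] → after → excluded.
demo [Tue 16:00, Wed 05:00] → during → candidate.
design_review [Mon 02:00, Tue 10:00] → overlaps → candidate.
onboarding [Tue 00:00, Thu 09:00] → overlapped-by → candidate.
qa_pass [Sat 17:00, Sat 18:00] → after → excluded.
rehearsal [Tue 13:00, Thu 02:00] → during → candidate.
reindex [Tue 11:00, Wed 14:00] → during → candidate.
standup [Wed 08:00, Fri 21:00] → overlapped-by → candidate.
triage [Sat 11:00, Sat 18:00] → after → excluded.
Among candidates, earliest end is Tue 10:00 → design_review.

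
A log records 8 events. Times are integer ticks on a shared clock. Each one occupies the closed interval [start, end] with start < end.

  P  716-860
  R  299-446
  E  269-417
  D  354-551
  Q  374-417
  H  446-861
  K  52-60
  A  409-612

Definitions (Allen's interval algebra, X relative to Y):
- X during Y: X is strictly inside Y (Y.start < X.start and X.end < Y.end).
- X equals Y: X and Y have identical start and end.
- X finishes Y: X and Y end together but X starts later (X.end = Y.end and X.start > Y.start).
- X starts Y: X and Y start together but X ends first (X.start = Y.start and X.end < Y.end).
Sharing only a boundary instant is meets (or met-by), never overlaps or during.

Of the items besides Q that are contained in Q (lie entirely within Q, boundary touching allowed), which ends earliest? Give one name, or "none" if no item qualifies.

Target Q = [374, 417].
A [409, 612] → overlapped-by → excluded.
D [354, 551] → contains → excluded.
E [269, 417] → finished-by → excluded.
H [446, 861] → after → excluded.
K [52, 60] → before → excluded.
P [716, 860] → after → excluded.
R [299, 446] → contains → excluded.
No candidates → none.

none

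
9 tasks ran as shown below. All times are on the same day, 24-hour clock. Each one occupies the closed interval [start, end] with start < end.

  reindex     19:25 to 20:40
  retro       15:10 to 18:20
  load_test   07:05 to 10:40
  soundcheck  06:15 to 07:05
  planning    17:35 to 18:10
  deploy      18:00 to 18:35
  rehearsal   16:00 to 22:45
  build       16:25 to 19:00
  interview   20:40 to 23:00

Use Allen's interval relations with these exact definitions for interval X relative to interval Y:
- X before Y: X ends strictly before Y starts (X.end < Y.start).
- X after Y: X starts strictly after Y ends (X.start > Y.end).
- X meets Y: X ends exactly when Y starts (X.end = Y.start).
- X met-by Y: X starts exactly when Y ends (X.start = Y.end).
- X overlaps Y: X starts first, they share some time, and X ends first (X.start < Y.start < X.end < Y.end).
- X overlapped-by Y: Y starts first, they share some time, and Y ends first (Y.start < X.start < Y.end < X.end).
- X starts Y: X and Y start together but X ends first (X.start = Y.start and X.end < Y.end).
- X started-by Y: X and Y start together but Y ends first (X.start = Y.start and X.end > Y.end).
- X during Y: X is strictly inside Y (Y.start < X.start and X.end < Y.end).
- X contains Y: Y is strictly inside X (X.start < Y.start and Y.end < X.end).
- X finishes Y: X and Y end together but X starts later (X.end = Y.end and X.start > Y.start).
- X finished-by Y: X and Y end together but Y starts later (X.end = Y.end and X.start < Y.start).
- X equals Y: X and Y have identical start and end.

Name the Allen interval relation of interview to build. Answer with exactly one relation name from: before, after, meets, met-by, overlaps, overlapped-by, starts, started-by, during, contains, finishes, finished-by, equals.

interview = [20:40, 23:00]; build = [16:25, 19:00].
Compare endpoints: interview.start > build.start, interview.start > build.end, interview.end > build.start, interview.end > build.end.
That pattern is 'after'.

after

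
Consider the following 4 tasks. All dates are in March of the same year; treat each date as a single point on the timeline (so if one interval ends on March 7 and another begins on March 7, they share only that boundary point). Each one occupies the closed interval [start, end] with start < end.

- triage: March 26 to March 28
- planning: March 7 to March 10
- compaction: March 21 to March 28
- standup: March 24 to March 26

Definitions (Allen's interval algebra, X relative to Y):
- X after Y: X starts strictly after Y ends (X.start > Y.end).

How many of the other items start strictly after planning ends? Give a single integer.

Target planning = [March 7, March 10].
compaction [March 21, March 28] → after → counts.
standup [March 24, March 26] → after → counts.
triage [March 26, March 28] → after → counts.
Total: 3.

3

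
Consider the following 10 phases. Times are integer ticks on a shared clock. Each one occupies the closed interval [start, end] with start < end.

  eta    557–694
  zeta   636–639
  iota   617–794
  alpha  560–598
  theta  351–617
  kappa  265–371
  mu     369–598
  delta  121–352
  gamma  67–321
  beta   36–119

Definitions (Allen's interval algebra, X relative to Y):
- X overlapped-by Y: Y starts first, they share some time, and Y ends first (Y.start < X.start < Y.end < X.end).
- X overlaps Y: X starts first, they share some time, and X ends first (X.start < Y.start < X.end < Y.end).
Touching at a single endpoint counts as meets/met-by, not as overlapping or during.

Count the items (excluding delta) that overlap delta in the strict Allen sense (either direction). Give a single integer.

Target delta = [121, 352].
alpha [560, 598] → after → no.
beta [36, 119] → before → no.
eta [557, 694] → after → no.
gamma [67, 321] → overlaps → counts.
iota [617, 794] → after → no.
kappa [265, 371] → overlapped-by → counts.
mu [369, 598] → after → no.
theta [351, 617] → overlapped-by → counts.
zeta [636, 639] → after → no.
Total: 3.

3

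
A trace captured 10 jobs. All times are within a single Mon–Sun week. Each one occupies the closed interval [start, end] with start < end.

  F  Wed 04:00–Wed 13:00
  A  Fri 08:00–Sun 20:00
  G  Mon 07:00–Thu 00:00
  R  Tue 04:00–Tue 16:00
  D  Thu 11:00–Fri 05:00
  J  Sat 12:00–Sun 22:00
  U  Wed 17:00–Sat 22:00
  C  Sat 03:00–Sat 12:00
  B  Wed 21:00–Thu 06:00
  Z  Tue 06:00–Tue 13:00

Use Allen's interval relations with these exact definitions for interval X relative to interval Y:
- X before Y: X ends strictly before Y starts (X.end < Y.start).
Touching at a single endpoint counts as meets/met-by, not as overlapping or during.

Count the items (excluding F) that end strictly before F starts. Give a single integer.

2

Target F = [Wed 04:00, Wed 13:00].
A [Fri 08:00, Sun 20:00] → after → no.
B [Wed 21:00, Thu 06:00] → after → no.
C [Sat 03:00, Sat 12:00] → after → no.
D [Thu 11:00, Fri 05:00] → after → no.
G [Mon 07:00, Thu 00:00] → contains → no.
J [Sat 12:00, Sun 22:00] → after → no.
R [Tue 04:00, Tue 16:00] → before → counts.
U [Wed 17:00, Sat 22:00] → after → no.
Z [Tue 06:00, Tue 13:00] → before → counts.
Total: 2.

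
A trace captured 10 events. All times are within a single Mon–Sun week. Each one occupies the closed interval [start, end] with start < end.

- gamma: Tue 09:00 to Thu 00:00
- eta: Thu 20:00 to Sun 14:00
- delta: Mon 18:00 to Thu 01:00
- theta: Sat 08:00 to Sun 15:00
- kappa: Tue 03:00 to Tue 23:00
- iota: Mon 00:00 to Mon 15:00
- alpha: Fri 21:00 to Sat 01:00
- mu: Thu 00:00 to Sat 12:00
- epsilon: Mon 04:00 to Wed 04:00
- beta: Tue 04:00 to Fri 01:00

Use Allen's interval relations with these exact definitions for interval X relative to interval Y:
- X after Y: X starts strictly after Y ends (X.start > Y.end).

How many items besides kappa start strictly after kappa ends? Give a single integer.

Target kappa = [Tue 03:00, Tue 23:00].
alpha [Fri 21:00, Sat 01:00] → after → counts.
beta [Tue 04:00, Fri 01:00] → overlapped-by → no.
delta [Mon 18:00, Thu 01:00] → contains → no.
epsilon [Mon 04:00, Wed 04:00] → contains → no.
eta [Thu 20:00, Sun 14:00] → after → counts.
gamma [Tue 09:00, Thu 00:00] → overlapped-by → no.
iota [Mon 00:00, Mon 15:00] → before → no.
mu [Thu 00:00, Sat 12:00] → after → counts.
theta [Sat 08:00, Sun 15:00] → after → counts.
Total: 4.

4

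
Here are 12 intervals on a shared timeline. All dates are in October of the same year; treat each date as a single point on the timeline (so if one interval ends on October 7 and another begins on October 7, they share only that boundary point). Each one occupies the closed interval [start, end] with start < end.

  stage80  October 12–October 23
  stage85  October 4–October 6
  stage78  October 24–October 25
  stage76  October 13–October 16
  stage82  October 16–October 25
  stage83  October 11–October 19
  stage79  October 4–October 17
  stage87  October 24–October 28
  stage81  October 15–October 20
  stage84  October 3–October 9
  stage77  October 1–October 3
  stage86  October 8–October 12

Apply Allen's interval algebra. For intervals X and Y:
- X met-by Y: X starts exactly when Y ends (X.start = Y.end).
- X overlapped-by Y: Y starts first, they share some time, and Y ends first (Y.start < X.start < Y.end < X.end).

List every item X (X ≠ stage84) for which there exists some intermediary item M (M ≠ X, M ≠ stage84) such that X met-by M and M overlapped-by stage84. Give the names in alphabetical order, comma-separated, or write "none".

Target stage84 = [October 3, October 9].
Intermediaries M with M overlapped-by stage84: stage79, stage86.
Via stage79 — items with X met-by stage79: none.
Via stage86 — items with X met-by stage86: stage80.
Union: stage80.

stage80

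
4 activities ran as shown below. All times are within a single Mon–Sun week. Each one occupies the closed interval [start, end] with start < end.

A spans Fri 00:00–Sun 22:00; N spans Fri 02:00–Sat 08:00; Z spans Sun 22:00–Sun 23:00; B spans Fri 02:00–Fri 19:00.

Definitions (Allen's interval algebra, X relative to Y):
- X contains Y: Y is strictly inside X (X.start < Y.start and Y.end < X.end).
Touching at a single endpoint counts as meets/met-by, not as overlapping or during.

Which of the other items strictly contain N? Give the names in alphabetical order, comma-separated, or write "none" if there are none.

Target N = [Fri 02:00, Sat 08:00].
A [Fri 00:00, Sun 22:00] → contains → yes.
B [Fri 02:00, Fri 19:00] → starts → no.
Z [Sun 22:00, Sun 23:00] → after → no.
Result: A.

A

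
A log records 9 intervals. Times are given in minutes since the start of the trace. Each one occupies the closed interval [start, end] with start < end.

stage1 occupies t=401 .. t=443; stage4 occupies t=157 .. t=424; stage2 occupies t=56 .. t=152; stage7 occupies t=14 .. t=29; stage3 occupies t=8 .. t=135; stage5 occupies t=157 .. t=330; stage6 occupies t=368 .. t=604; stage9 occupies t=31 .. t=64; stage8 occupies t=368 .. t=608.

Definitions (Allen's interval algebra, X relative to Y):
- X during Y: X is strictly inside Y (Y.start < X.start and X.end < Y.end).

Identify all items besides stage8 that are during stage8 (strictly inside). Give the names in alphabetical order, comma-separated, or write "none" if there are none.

Target stage8 = [t=368, t=608].
stage1 [t=401, t=443] → during → yes.
stage2 [t=56, t=152] → before → no.
stage3 [t=8, t=135] → before → no.
stage4 [t=157, t=424] → overlaps → no.
stage5 [t=157, t=330] → before → no.
stage6 [t=368, t=604] → starts → no.
stage7 [t=14, t=29] → before → no.
stage9 [t=31, t=64] → before → no.
Result: stage1.

stage1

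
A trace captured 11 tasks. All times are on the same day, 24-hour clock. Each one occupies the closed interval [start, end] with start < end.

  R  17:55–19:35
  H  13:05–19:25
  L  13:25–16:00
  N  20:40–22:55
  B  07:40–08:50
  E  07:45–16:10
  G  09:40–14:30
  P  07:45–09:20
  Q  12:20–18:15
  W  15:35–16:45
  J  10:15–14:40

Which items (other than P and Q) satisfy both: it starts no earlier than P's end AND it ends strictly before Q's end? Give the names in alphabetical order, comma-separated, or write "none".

Conditions: its start is no earlier than P's end (X.start >= 09:20) AND its end is strictly before Q's end (X.end < 18:15).
B: start 07:40 >= 09:20? ✗; end 08:50 < 18:15? ✓ → no.
E: start 07:45 >= 09:20? ✗; end 16:10 < 18:15? ✓ → no.
G: start 09:40 >= 09:20? ✓; end 14:30 < 18:15? ✓ → yes.
H: start 13:05 >= 09:20? ✓; end 19:25 < 18:15? ✗ → no.
J: start 10:15 >= 09:20? ✓; end 14:40 < 18:15? ✓ → yes.
L: start 13:25 >= 09:20? ✓; end 16:00 < 18:15? ✓ → yes.
N: start 20:40 >= 09:20? ✓; end 22:55 < 18:15? ✗ → no.
R: start 17:55 >= 09:20? ✓; end 19:35 < 18:15? ✗ → no.
W: start 15:35 >= 09:20? ✓; end 16:45 < 18:15? ✓ → yes.
Result: G, J, L, W.

G, J, L, W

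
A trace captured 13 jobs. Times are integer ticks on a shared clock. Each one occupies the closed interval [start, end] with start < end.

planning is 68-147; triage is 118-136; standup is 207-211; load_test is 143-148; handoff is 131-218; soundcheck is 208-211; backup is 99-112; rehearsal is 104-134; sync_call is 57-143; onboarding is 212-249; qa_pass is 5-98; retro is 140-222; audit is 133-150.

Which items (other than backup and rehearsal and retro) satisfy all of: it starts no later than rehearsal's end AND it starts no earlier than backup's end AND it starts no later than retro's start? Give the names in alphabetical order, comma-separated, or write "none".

Conditions: its start is no later than rehearsal's end (X.start <= 134) AND its start is no earlier than backup's end (X.start >= 112) AND its start is no later than retro's start (X.start <= 140).
audit: start 133 <= 134? ✓; start 133 >= 112? ✓; start 133 <= 140? ✓ → yes.
handoff: start 131 <= 134? ✓; start 131 >= 112? ✓; start 131 <= 140? ✓ → yes.
load_test: start 143 <= 134? ✗; start 143 >= 112? ✓; start 143 <= 140? ✗ → no.
onboarding: start 212 <= 134? ✗; start 212 >= 112? ✓; start 212 <= 140? ✗ → no.
planning: start 68 <= 134? ✓; start 68 >= 112? ✗; start 68 <= 140? ✓ → no.
qa_pass: start 5 <= 134? ✓; start 5 >= 112? ✗; start 5 <= 140? ✓ → no.
soundcheck: start 208 <= 134? ✗; start 208 >= 112? ✓; start 208 <= 140? ✗ → no.
standup: start 207 <= 134? ✗; start 207 >= 112? ✓; start 207 <= 140? ✗ → no.
sync_call: start 57 <= 134? ✓; start 57 >= 112? ✗; start 57 <= 140? ✓ → no.
triage: start 118 <= 134? ✓; start 118 >= 112? ✓; start 118 <= 140? ✓ → yes.
Result: audit, handoff, triage.

audit, handoff, triage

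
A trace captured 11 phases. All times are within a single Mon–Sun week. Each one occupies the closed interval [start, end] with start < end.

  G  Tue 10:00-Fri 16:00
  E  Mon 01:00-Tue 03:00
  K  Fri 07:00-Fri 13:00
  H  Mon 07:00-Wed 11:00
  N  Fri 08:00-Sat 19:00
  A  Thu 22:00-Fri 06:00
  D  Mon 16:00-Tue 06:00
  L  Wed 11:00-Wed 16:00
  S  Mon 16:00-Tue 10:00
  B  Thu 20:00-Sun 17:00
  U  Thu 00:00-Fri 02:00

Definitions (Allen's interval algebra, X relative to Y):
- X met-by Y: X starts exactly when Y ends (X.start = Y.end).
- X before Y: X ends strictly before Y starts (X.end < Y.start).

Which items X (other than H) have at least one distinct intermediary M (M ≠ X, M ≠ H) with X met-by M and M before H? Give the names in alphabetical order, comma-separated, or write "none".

Target H = [Mon 07:00, Wed 11:00].
Intermediaries M with M before H: none.
Union: none.

none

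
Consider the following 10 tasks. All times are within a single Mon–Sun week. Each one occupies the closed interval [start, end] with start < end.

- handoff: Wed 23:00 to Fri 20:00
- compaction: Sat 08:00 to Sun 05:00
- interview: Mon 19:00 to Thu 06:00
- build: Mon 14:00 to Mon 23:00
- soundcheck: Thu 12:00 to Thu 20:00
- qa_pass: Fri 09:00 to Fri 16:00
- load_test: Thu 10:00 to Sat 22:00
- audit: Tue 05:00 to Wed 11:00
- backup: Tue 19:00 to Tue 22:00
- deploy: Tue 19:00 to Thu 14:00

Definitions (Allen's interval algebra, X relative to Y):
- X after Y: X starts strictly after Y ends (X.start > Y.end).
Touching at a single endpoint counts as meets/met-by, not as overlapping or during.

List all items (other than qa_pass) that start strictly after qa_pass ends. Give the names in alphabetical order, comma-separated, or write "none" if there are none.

Target qa_pass = [Fri 09:00, Fri 16:00].
audit [Tue 05:00, Wed 11:00] → before → no.
backup [Tue 19:00, Tue 22:00] → before → no.
build [Mon 14:00, Mon 23:00] → before → no.
compaction [Sat 08:00, Sun 05:00] → after → yes.
deploy [Tue 19:00, Thu 14:00] → before → no.
handoff [Wed 23:00, Fri 20:00] → contains → no.
interview [Mon 19:00, Thu 06:00] → before → no.
load_test [Thu 10:00, Sat 22:00] → contains → no.
soundcheck [Thu 12:00, Thu 20:00] → before → no.
Result: compaction.

compaction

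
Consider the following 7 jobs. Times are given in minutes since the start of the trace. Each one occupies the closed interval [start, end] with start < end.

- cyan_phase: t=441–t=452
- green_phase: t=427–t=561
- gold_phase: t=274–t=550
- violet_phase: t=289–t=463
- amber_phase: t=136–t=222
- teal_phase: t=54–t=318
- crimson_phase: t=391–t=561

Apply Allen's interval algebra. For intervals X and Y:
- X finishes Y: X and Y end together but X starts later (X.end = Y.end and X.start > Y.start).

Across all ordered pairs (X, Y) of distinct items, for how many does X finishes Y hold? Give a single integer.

Checking all 42 ordered pairs for relation 'finishes'; matching pairs in alphabetical order:
(green_phase, crimson_phase): green_phase finishes crimson_phase ✓
Count: 1.

1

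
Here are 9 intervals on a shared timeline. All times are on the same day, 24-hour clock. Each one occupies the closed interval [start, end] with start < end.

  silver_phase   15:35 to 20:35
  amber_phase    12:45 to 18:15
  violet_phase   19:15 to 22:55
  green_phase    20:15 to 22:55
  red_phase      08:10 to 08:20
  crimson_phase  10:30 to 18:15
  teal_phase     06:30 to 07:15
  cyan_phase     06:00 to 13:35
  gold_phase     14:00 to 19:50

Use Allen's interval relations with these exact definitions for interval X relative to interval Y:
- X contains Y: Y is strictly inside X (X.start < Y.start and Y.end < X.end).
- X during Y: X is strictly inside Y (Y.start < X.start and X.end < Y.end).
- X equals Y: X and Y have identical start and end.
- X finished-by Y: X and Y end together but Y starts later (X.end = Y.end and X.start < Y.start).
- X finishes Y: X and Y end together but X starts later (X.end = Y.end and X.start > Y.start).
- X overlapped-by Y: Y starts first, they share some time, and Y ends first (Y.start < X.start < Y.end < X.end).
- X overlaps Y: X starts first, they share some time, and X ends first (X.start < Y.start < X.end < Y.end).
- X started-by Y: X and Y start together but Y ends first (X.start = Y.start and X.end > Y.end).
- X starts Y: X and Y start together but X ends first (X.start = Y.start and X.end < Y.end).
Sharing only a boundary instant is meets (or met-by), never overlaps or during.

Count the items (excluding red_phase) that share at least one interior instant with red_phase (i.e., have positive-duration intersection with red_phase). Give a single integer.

1

Target red_phase = [08:10, 08:20].
amber_phase [12:45, 18:15] → after → no.
crimson_phase [10:30, 18:15] → after → no.
cyan_phase [06:00, 13:35] → contains → counts.
gold_phase [14:00, 19:50] → after → no.
green_phase [20:15, 22:55] → after → no.
silver_phase [15:35, 20:35] → after → no.
teal_phase [06:30, 07:15] → before → no.
violet_phase [19:15, 22:55] → after → no.
Total: 1.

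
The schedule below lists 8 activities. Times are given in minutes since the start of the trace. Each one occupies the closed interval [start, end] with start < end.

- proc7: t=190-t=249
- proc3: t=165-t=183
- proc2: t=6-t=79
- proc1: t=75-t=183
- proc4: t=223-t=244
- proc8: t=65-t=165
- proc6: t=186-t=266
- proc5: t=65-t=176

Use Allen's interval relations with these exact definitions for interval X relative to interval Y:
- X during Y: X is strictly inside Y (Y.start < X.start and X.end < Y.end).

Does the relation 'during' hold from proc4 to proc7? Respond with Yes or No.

Yes

proc4 = [t=223, t=244], proc7 = [t=190, t=249].
Actual relation of proc4 to proc7: during.
Asked whether 'during' holds → Yes.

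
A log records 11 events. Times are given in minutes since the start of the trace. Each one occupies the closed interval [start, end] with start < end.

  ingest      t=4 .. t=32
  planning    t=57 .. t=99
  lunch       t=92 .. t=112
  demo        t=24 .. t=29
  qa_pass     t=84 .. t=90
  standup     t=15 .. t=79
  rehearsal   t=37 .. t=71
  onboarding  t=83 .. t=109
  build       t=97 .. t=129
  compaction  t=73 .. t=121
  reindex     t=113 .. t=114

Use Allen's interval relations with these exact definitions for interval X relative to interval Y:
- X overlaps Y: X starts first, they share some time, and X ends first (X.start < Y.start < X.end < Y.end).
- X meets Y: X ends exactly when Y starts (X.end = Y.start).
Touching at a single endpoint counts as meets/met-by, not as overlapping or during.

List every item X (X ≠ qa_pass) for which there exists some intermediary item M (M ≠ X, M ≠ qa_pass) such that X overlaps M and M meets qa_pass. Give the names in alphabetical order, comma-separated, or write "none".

Target qa_pass = [t=84, t=90].
Intermediaries M with M meets qa_pass: none.
Union: none.

none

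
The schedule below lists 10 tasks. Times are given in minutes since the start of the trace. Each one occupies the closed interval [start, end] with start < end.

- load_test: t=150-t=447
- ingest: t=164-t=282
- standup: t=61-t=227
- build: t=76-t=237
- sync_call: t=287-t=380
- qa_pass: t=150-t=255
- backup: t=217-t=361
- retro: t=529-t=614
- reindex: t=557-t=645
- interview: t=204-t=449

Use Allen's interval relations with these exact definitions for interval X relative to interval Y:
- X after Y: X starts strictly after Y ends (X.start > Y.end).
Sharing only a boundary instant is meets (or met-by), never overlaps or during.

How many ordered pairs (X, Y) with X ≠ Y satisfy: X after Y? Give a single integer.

Checking all 90 ordered pairs for relation 'after'; matching pairs in alphabetical order:
(reindex, backup): reindex after backup ✓
(reindex, build): reindex after build ✓
(reindex, ingest): reindex after ingest ✓
(reindex, interview): reindex after interview ✓
(reindex, load_test): reindex after load_test ✓
(reindex, qa_pass): reindex after qa_pass ✓
(reindex, standup): reindex after standup ✓
(reindex, sync_call): reindex after sync_call ✓
(retro, backup): retro after backup ✓
(retro, build): retro after build ✓
(retro, ingest): retro after ingest ✓
(retro, interview): retro after interview ✓
(retro, load_test): retro after load_test ✓
(retro, qa_pass): retro after qa_pass ✓
(retro, standup): retro after standup ✓
(retro, sync_call): retro after sync_call ✓
(sync_call, build): sync_call after build ✓
(sync_call, ingest): sync_call after ingest ✓
(sync_call, qa_pass): sync_call after qa_pass ✓
(sync_call, standup): sync_call after standup ✓
Count: 20.

20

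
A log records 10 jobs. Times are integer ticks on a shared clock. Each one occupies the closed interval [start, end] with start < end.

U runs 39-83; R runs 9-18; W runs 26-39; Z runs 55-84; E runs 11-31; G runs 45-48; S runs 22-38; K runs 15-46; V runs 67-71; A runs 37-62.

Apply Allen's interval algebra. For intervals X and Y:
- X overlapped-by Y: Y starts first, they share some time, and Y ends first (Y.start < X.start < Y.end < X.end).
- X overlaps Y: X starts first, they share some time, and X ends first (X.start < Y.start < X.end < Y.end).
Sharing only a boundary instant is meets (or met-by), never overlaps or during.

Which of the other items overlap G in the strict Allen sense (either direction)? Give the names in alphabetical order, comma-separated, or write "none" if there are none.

K

Target G = [45, 48].
A [37, 62] → contains → no.
E [11, 31] → before → no.
K [15, 46] → overlaps → yes.
R [9, 18] → before → no.
S [22, 38] → before → no.
U [39, 83] → contains → no.
V [67, 71] → after → no.
W [26, 39] → before → no.
Z [55, 84] → after → no.
Result: K.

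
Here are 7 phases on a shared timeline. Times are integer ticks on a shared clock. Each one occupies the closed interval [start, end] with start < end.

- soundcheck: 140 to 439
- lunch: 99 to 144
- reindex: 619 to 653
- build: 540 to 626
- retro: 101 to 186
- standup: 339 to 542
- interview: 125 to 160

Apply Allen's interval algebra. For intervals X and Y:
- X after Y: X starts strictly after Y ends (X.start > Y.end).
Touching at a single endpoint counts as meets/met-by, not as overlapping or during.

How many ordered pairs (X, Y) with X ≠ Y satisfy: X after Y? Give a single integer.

Checking all 42 ordered pairs for relation 'after'; matching pairs in alphabetical order:
(build, interview): build after interview ✓
(build, lunch): build after lunch ✓
(build, retro): build after retro ✓
(build, soundcheck): build after soundcheck ✓
(reindex, interview): reindex after interview ✓
(reindex, lunch): reindex after lunch ✓
(reindex, retro): reindex after retro ✓
(reindex, soundcheck): reindex after soundcheck ✓
(reindex, standup): reindex after standup ✓
(standup, interview): standup after interview ✓
(standup, lunch): standup after lunch ✓
(standup, retro): standup after retro ✓
Count: 12.

12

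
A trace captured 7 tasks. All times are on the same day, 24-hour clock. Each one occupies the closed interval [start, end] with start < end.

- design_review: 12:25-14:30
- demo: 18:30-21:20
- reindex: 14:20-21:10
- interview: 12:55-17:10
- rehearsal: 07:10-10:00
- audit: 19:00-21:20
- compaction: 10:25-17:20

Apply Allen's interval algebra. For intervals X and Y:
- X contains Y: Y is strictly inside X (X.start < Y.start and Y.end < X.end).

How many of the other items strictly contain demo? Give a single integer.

Target demo = [18:30, 21:20].
audit [19:00, 21:20] → finishes → no.
compaction [10:25, 17:20] → before → no.
design_review [12:25, 14:30] → before → no.
interview [12:55, 17:10] → before → no.
rehearsal [07:10, 10:00] → before → no.
reindex [14:20, 21:10] → overlaps → no.
Total: 0.

0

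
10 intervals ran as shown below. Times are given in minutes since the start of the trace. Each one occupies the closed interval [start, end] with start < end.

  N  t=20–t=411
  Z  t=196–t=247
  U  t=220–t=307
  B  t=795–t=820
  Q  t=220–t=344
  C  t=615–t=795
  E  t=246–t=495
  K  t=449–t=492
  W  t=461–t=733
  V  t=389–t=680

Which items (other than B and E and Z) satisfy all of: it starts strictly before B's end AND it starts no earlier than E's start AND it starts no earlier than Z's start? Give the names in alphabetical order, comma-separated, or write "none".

Conditions: its start is strictly before B's end (X.start < t=820) AND its start is no earlier than E's start (X.start >= t=246) AND its start is no earlier than Z's start (X.start >= t=196).
C: start t=615 < t=820? ✓; start t=615 >= t=246? ✓; start t=615 >= t=196? ✓ → yes.
K: start t=449 < t=820? ✓; start t=449 >= t=246? ✓; start t=449 >= t=196? ✓ → yes.
N: start t=20 < t=820? ✓; start t=20 >= t=246? ✗; start t=20 >= t=196? ✗ → no.
Q: start t=220 < t=820? ✓; start t=220 >= t=246? ✗; start t=220 >= t=196? ✓ → no.
U: start t=220 < t=820? ✓; start t=220 >= t=246? ✗; start t=220 >= t=196? ✓ → no.
V: start t=389 < t=820? ✓; start t=389 >= t=246? ✓; start t=389 >= t=196? ✓ → yes.
W: start t=461 < t=820? ✓; start t=461 >= t=246? ✓; start t=461 >= t=196? ✓ → yes.
Result: C, K, V, W.

C, K, V, W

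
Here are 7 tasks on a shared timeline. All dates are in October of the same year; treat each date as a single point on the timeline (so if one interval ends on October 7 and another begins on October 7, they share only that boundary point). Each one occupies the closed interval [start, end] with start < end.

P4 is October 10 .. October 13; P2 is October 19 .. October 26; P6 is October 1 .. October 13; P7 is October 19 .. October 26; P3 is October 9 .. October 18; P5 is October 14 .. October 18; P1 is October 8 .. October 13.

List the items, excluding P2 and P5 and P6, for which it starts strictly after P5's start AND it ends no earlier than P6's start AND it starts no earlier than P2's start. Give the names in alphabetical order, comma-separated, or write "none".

P7

Conditions: its start is strictly after P5's start (X.start > October 14) AND its end is no earlier than P6's start (X.end >= October 1) AND its start is no earlier than P2's start (X.start >= October 19).
P1: start October 8 > October 14? ✗; end October 13 >= October 1? ✓; start October 8 >= October 19? ✗ → no.
P3: start October 9 > October 14? ✗; end October 18 >= October 1? ✓; start October 9 >= October 19? ✗ → no.
P4: start October 10 > October 14? ✗; end October 13 >= October 1? ✓; start October 10 >= October 19? ✗ → no.
P7: start October 19 > October 14? ✓; end October 26 >= October 1? ✓; start October 19 >= October 19? ✓ → yes.
Result: P7.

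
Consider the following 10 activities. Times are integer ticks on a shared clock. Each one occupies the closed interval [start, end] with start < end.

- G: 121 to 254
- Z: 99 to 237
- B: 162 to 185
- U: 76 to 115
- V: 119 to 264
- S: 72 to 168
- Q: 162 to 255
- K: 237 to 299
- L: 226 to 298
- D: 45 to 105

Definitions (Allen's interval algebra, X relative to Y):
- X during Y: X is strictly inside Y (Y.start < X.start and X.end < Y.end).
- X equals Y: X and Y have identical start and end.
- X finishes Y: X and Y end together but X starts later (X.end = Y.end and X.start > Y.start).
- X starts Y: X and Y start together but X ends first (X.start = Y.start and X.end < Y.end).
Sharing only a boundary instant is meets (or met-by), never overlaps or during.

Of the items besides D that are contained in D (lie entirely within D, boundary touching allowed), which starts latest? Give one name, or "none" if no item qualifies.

Target D = [45, 105].
B [162, 185] → after → excluded.
G [121, 254] → after → excluded.
K [237, 299] → after → excluded.
L [226, 298] → after → excluded.
Q [162, 255] → after → excluded.
S [72, 168] → overlapped-by → excluded.
U [76, 115] → overlapped-by → excluded.
V [119, 264] → after → excluded.
Z [99, 237] → overlapped-by → excluded.
No candidates → none.

none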